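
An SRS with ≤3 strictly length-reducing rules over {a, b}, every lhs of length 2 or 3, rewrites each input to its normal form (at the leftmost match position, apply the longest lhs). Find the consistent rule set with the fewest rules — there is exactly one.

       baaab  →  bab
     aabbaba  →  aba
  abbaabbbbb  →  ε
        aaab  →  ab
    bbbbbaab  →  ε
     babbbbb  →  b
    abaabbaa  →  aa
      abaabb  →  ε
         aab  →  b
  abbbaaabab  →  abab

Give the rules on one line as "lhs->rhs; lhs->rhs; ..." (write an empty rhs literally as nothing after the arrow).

  | baaab => bab
  | aabbaba => bbaba => aba
  | abbaabbbbb => baabbbbb => bbbbbb => bbbb => bb => ε
  | aaab => ab

aab->b; abb->b; bb->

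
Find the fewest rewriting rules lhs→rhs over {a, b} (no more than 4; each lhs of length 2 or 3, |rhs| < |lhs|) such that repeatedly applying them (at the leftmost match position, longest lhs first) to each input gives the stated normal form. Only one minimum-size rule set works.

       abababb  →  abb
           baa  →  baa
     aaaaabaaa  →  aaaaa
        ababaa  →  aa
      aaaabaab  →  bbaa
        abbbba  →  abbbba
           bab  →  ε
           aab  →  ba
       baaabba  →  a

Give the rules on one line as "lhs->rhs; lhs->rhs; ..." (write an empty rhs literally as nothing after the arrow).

aab->ba; aba->a; bab->

  | abababb => ababb => abb
  | baa
  | aaaaabaaa => aaabaaaa => abaaaaa => aaaaa
  | ababaa => abaa => aa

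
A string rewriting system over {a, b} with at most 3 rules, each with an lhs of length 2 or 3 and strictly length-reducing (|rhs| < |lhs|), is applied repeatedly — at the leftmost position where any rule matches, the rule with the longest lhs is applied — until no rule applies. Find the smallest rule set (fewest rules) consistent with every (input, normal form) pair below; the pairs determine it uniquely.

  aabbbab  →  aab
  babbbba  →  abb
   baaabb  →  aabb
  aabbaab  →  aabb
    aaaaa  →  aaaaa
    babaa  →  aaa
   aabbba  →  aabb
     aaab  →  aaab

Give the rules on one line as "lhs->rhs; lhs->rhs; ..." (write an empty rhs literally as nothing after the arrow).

aba->ab; ba->; bab->a

  | aabbbab => aabba => aab
  | babbbba => abbba => abb
  | baaabb => aabb
  | aabbaab => aabab => aabb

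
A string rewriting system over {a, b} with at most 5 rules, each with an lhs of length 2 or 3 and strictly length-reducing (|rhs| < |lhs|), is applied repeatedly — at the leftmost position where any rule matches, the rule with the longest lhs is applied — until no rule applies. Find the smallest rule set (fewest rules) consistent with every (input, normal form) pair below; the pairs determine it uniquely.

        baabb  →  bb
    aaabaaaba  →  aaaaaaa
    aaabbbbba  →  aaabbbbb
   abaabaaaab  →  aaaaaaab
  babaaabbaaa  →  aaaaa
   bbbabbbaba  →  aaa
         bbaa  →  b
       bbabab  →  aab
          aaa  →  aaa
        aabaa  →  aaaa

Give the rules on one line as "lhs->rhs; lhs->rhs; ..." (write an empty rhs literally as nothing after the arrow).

  | baabb => bb
  | aaabaaaba => aaaaaaba => aaaaaaa
  | aaabbbbba => aaabbbbb
  | abaabaaaab => aaabaaaab => aaaaaaab

aba->aa; ba->b; baa->; bab->ab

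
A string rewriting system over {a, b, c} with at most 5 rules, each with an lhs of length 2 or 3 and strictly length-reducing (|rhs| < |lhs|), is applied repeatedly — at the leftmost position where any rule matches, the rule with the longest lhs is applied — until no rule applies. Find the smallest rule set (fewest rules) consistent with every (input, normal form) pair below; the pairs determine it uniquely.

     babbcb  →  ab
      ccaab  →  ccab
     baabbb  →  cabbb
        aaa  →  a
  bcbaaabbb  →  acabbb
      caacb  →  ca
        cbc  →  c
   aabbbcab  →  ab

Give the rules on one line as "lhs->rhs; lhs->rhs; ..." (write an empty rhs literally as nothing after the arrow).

  | babbcb => cbbcb => bcb => ab
  | ccaab => ccab
  | baabbb => cabbb
  | aaa => aa => a

aa->a; ba->c; bc->a; cb->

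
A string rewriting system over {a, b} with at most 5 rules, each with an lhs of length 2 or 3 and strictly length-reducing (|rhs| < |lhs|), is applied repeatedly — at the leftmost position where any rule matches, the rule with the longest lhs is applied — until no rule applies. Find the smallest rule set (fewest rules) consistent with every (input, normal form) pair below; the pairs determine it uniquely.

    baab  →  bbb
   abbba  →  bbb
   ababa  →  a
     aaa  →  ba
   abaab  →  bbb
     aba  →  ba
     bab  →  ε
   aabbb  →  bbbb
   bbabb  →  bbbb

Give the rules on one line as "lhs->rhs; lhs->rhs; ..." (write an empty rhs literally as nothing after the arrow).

aa->b; ab->b; bab->; bba->bb

  | baab => bbb
  | abbba => bbba => bbb
  | ababa => baba => a
  | aaa => ba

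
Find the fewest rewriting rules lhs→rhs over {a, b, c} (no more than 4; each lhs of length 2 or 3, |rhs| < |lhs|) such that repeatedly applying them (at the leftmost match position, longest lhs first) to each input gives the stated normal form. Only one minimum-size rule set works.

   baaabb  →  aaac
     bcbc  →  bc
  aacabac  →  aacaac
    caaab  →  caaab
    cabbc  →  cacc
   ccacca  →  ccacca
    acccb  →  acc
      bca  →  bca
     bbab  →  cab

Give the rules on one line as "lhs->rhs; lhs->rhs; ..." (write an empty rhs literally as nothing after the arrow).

  | baaabb => aaabb => aaac
  | bcbc => bc
  | aacabac => aacaac
  | caaab

ba->a; bb->c; cb->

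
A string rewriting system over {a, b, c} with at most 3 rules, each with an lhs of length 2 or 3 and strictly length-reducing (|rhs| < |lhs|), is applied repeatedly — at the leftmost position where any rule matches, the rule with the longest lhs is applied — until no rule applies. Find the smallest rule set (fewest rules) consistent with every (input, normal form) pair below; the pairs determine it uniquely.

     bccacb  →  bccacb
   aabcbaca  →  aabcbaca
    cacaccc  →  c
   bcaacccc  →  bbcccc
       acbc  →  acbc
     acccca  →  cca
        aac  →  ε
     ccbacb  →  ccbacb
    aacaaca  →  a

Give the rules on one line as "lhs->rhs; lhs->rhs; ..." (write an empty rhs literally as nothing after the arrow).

  | bccacb
  | aabcbaca
  | cacaccc => cacc => c
  | bcaacccc => bbcccc

aac->; acc->; caa->b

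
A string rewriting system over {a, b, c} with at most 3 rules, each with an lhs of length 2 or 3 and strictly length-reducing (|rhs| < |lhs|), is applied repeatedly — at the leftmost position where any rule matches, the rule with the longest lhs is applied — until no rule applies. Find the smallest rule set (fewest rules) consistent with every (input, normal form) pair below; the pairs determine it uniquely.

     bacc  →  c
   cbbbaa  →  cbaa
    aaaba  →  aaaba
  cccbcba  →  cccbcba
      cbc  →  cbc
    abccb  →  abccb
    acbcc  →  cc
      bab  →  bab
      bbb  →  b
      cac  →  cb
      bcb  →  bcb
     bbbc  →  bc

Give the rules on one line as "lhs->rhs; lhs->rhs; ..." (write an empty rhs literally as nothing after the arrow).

ac->b; bb->

  | bacc => bbc => c
  | cbbbaa => cbaa
  | aaaba
  | cccbcba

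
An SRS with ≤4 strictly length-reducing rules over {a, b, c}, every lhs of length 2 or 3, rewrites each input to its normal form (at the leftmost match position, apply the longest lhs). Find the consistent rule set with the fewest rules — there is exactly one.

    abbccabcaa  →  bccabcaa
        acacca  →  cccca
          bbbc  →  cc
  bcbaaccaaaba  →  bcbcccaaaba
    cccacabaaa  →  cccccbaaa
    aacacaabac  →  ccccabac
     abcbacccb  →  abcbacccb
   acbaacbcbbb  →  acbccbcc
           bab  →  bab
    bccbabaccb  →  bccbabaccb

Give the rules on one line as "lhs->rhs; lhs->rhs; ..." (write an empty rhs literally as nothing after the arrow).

  | abbccabcaa => bccabcaa
  | acacca => cccca
  | bbbc => cc
  | bcbaaccaaaba => bcbcccaaaba

aac->cc; abb->b; aca->cc; bbb->c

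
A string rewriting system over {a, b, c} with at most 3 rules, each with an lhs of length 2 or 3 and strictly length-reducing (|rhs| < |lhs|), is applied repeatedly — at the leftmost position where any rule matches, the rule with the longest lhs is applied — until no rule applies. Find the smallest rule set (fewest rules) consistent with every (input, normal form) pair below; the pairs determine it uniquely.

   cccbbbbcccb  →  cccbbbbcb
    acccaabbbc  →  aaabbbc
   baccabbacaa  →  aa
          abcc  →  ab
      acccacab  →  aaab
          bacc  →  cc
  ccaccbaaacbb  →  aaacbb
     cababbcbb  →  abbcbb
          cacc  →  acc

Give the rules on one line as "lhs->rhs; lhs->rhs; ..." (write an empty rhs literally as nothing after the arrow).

  | cccbbbbcccb => cccbbbbcb
  | acccaabbbc => accaabbbc => acaabbbc => aaabbbc
  | baccabbacaa => ccabbacaa => cabbacaa => abbacaa => abcaa => abaa => aa
  | abcc => ab

ba->; bcc->b; ca->a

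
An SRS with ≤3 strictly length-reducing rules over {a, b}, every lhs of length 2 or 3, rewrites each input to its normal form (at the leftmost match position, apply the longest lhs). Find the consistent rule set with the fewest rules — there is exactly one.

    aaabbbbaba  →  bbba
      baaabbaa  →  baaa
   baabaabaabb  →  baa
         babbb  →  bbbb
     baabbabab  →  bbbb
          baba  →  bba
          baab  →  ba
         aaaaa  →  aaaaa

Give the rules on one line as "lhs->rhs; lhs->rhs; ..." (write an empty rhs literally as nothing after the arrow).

aab->a; ab->b

  | aaabbbbaba => aabbbaba => abbaba => bbaba => bbba
  | baaabbaa => baabaa => baaa
  | baabaabaabb => baaabaabb => baaaabb => baaab => baa
  | babbb => bbbb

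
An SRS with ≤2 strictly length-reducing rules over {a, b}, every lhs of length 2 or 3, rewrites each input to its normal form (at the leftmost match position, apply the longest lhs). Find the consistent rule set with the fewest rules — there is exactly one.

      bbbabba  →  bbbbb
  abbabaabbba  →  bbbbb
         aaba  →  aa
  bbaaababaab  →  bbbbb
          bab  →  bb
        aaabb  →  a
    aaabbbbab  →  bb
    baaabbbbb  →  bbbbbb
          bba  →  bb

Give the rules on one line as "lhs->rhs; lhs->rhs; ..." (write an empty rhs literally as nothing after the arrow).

  | bbbabba => bbbbba => bbbbb
  | abbabaabbba => babaabbba => bbaabbba => bbabbba => bbbbba => bbbbb
  | aaba => aa
  | bbaaababaab => bbaababaab => bbababaab => bbbabaab => bbbbaab => bbbbab => bbbbb

ab->; ba->b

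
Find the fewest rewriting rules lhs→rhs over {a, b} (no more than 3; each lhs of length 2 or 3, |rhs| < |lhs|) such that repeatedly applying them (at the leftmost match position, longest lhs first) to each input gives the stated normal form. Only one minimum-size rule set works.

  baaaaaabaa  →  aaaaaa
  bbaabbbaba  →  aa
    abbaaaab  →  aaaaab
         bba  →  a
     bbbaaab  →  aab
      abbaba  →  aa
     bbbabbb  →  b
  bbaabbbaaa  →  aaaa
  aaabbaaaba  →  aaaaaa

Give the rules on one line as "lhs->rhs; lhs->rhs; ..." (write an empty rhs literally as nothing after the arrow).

ba->; bb->

  | baaaaaabaa => aaaaabaa => aaaaaa
  | bbaabbbaba => aabbbaba => aababa => aaba => aa
  | abbaaaab => aaaaab
  | bba => a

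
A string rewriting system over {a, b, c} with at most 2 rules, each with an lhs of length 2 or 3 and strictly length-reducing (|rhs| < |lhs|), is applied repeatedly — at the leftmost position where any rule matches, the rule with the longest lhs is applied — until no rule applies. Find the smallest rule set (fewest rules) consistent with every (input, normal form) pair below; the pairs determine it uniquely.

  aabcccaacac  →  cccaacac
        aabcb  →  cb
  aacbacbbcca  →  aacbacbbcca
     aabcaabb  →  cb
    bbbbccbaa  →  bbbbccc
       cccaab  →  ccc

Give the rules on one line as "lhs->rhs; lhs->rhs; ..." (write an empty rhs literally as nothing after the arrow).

  | aabcccaacac => cccaacac
  | aabcb => cb
  | aacbacbbcca
  | aabcaabb => caabb => cb

aab->; baa->c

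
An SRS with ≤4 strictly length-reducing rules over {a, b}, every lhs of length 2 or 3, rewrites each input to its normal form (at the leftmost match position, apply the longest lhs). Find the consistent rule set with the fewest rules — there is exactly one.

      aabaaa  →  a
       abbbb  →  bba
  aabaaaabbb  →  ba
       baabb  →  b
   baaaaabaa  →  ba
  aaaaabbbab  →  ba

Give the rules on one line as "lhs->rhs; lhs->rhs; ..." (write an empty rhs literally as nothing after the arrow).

aa->a; aab->a; ab->; abb->ba

  | aabaaa => aaaa => aaa => aa => a
  | abbbb => babb => bba
  | aabaaaabbb => aaaaabbb => aaaabbb => aaabbb => aabbb => abb => ba
  | baabb => bab => b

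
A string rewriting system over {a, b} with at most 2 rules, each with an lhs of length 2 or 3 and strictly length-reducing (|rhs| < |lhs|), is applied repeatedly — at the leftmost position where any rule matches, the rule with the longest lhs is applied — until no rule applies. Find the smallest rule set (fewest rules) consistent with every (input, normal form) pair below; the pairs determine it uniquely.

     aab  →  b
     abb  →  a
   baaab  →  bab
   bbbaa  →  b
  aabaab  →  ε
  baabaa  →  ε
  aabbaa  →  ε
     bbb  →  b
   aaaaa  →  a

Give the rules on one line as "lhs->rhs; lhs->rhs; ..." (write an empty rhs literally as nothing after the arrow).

  | aab => b
  | abb => a
  | baaab => bab
  | bbbaa => baa => b

aa->; bb->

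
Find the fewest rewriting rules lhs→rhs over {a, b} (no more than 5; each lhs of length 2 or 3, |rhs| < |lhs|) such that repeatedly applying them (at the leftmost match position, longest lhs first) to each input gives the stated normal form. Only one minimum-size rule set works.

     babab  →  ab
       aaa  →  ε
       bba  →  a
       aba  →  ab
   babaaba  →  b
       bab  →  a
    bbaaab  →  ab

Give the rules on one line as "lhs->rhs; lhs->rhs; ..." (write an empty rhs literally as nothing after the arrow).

  | babab => bbab => aab => ab
  | aaa => ε
  | bba => aa => a
  | aba => ab

aa->a; aaa->; ba->b; bb->a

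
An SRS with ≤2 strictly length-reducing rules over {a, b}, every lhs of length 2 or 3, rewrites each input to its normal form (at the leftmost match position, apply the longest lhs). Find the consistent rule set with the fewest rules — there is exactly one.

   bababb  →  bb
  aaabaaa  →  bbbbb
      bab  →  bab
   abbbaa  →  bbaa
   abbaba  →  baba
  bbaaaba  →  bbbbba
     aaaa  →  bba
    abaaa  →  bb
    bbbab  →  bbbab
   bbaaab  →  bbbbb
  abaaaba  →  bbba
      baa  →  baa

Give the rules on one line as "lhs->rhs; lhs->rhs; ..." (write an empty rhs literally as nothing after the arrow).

aaa->bb; abb->b

  | bababb => babb => bb
  | aaabaaa => bbbaaa => bbbbb
  | bab
  | abbbaa => bbaa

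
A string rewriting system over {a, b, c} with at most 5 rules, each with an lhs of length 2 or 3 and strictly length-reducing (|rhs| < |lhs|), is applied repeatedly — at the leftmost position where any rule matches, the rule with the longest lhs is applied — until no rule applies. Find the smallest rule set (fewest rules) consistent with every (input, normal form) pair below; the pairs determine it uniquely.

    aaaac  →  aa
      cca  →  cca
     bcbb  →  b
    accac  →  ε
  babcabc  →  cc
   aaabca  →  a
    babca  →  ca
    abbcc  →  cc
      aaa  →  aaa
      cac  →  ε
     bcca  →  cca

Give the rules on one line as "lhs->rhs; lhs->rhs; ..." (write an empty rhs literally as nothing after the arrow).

ab->; ac->b; bc->c; cb->

  | aaaac => aaab => aa
  | cca
  | bcbb => cbb => b
  | accac => bcac => cac => cb => ε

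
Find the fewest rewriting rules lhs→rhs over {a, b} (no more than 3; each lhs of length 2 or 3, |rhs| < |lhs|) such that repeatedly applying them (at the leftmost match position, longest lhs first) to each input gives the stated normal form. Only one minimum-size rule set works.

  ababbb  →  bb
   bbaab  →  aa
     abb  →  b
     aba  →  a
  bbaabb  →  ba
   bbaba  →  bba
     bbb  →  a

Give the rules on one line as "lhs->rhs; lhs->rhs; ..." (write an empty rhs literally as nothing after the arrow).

aab->ba; ab->; bbb->a

  | ababbb => abbb => bb
  | bbaab => bbba => aa
  | abb => b
  | aba => a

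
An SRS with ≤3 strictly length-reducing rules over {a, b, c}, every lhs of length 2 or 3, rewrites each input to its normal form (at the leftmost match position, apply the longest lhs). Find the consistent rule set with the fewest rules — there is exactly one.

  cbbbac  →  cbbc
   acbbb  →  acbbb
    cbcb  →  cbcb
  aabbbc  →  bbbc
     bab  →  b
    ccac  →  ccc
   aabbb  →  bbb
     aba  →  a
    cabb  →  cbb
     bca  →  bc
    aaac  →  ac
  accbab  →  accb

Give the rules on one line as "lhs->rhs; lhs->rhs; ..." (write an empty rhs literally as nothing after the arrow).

aa->; ba->; ca->c

  | cbbbac => cbbc
  | acbbb
  | cbcb
  | aabbbc => bbbc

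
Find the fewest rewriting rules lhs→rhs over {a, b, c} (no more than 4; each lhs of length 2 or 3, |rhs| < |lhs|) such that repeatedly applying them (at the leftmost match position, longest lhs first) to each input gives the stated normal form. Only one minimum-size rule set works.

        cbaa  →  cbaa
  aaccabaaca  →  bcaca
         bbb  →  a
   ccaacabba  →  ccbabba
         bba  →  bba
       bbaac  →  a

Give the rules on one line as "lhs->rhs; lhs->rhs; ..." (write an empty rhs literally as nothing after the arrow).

aac->b; aba->; bbb->a

  | cbaa
  | aaccabaaca => bcabaaca => bcaca
  | bbb => a
  | ccaacabba => ccbabba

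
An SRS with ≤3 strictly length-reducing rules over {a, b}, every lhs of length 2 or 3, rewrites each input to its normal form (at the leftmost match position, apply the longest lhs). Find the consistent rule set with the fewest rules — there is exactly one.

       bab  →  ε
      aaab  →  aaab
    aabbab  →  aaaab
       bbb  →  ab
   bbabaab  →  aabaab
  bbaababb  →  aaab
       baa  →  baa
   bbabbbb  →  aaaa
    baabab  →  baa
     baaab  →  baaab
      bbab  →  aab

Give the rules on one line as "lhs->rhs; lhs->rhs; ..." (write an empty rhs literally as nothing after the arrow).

bab->; bb->a

  | bab => ε
  | aaab
  | aabbab => aaaab
  | bbb => ab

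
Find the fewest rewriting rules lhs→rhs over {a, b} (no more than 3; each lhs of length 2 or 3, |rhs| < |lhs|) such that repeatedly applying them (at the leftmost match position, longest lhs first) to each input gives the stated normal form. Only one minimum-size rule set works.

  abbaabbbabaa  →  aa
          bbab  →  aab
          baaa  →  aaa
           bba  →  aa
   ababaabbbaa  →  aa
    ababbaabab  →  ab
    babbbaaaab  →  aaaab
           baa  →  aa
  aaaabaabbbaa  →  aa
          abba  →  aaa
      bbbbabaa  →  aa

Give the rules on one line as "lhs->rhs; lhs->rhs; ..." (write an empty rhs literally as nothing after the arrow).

aba->ba; ba->a; bb->a

  | abbaabbbabaa => aaaabbbabaa => aaaaababaa => aaaababaa => aaababaa => aababaa => ababaa => babaa => abaa => baa => aa
  | bbab => aab
  | baaa => aaa
  | bba => aa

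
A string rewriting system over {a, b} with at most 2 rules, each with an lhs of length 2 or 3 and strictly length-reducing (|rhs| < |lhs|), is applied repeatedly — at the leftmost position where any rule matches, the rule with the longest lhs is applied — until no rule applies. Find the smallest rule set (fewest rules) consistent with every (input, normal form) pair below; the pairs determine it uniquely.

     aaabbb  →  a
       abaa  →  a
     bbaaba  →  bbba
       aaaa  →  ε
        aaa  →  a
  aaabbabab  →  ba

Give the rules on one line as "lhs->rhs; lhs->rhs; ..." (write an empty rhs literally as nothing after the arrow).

  | aaabbb => abbb => abb => ab => a
  | abaa => aaa => a
  | bbaaba => bbba
  | aaaa => aa => ε

aa->; ab->a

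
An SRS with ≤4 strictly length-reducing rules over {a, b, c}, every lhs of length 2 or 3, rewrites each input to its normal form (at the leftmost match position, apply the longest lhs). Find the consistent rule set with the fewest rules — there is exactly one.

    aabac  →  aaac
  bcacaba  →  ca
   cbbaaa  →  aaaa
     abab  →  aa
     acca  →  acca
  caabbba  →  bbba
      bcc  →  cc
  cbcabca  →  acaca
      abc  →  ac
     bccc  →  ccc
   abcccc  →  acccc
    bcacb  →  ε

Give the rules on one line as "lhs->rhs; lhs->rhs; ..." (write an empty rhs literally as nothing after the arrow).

ab->a; bc->c; caa->; cb->a

  | aabac => aaac
  | bcacaba => cacaba => cacaa => ca
  | cbbaaa => abaaa => aaaa
  | abab => aab => aa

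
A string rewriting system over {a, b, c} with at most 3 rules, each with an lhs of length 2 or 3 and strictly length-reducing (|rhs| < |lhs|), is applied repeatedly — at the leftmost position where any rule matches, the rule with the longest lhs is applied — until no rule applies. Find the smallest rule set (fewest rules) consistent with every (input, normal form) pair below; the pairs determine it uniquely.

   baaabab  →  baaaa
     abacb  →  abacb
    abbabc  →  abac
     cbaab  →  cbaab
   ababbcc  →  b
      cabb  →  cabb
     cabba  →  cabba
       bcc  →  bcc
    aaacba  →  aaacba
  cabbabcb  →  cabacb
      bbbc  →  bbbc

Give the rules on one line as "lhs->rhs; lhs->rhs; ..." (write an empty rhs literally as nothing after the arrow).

  | baaabab => baaaa
  | abacb
  | abbabc => abac
  | cbaab

abc->b; bab->a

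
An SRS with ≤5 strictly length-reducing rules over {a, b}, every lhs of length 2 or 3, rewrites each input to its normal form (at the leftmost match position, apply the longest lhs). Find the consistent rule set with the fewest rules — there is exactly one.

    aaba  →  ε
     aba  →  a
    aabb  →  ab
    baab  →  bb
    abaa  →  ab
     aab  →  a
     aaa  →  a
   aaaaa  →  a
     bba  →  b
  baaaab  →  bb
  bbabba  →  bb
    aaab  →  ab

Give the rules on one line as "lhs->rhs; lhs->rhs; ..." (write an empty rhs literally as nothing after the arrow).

aa->; aab->a; ba->; baa->b

  | aaba => aa => ε
  | aba => a
  | aabb => ab
  | baab => bb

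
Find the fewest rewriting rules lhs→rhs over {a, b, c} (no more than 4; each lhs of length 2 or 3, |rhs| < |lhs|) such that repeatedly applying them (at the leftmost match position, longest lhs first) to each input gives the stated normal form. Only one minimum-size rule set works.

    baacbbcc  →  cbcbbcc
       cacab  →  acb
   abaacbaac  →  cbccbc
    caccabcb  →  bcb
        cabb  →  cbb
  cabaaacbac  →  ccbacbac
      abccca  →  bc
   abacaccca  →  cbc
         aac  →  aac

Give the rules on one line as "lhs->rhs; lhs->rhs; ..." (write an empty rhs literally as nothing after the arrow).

  | baacbbcc => cbcbbcc
  | cacab => acab => acb
  | abaacbaac => baacbaac => cbcbaac => cbccbc
  | caccabcb => accabcb => abcb => bcb

ab->b; baa->cb; cac->ac; cca->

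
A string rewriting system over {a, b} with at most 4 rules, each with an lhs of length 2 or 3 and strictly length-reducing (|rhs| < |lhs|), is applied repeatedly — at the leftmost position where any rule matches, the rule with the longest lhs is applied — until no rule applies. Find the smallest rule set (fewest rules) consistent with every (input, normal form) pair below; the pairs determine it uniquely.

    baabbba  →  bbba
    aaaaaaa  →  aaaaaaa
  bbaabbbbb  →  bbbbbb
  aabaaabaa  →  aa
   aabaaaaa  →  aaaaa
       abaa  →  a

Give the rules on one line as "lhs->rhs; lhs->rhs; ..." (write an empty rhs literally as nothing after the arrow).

  | baabbba => abbba => bbba
  | aaaaaaa
  | bbaabbbbb => babbbbb => bbbbbb
  | aabaaabaa => baaaabaa => aaabaa => abaaa => baaa => aa

aab->ba; ab->b; baa->a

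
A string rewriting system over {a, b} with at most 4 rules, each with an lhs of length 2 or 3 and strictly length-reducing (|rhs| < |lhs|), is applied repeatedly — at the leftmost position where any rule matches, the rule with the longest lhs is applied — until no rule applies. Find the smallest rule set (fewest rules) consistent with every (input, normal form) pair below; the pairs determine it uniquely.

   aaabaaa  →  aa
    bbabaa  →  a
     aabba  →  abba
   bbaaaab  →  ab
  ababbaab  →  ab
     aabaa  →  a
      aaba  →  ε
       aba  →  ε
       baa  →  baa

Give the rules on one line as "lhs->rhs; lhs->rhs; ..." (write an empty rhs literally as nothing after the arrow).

  | aaabaaa => aabaaa => abaaa => aa
  | bbabaa => babaa => abaa => a
  | aabba => abba
  | bbaaaab => bbaaab => bbaab => bbab => bab => ab

aab->ab; aba->; bab->ab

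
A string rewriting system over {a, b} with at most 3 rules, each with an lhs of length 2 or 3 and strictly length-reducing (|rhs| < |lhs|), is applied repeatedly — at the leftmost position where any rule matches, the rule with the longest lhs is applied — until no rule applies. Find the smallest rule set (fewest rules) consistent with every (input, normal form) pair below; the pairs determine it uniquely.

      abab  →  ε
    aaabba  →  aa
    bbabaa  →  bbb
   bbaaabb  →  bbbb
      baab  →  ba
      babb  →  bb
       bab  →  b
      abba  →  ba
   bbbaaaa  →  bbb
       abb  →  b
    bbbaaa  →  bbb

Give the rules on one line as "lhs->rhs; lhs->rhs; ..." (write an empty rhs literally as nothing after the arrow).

ab->; bba->bb

  | abab => ab => ε
  | aaabba => aaba => aa
  | bbabaa => bbbaa => bbba => bbb
  | bbaaabb => bbaabb => bbabb => bbbb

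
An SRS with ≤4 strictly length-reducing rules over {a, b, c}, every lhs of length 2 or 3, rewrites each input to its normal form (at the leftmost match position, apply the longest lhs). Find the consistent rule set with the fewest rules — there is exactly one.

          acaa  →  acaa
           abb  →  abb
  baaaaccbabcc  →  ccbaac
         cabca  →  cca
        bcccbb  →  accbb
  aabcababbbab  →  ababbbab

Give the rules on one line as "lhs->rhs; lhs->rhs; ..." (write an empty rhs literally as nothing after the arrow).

aaa->; bac->c; bc->a; cab->c

  | acaa
  | abb
  | baaaaccbabcc => baccbabcc => ccbabcc => ccbaac
  | cabca => cca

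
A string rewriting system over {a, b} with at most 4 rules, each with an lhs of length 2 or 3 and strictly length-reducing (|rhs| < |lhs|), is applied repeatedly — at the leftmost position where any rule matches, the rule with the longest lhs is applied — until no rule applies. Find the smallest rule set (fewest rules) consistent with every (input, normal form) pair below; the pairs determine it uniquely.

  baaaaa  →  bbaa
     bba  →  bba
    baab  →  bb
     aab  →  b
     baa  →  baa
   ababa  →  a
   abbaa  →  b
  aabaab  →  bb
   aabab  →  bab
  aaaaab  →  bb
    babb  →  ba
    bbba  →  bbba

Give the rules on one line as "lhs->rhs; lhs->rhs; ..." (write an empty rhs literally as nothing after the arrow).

aaa->b; aab->b; aba->a; abb->a

  | baaaaa => bbaa
  | bba
  | baab => bb
  | aab => b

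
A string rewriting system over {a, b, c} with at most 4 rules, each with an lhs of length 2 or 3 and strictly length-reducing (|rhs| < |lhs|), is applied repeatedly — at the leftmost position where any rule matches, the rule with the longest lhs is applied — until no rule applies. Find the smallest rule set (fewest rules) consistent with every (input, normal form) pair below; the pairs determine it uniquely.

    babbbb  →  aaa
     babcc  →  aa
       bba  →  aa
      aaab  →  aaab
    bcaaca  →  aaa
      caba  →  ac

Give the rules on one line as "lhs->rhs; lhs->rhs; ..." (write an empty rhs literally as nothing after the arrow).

ba->a; bb->a; caa->ac; cc->a

  | babbbb => abbbb => aabb => aaa
  | babcc => abcc => aba => aa
  | bba => aa
  | aaab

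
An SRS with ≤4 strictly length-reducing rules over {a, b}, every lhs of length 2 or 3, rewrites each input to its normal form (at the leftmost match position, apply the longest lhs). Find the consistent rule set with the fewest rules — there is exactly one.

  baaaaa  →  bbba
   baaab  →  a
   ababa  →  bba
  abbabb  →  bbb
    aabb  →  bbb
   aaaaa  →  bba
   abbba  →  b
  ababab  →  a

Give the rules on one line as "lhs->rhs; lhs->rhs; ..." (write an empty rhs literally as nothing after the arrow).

  | baaaaa => bbaaa => bbba
  | baaab => bbab => bab => ab => a
  | ababa => aaba => bba
  | abbabb => ababb => aabb => bbb

aa->b; ab->a; bab->ab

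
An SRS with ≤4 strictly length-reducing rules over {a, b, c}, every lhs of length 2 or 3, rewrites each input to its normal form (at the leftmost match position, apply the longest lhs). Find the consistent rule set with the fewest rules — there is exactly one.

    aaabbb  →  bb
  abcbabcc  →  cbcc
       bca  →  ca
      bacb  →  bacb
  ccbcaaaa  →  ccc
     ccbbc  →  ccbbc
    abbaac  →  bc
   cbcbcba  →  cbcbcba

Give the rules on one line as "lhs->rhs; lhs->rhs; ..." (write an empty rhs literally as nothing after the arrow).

aa->; ab->; bca->ca

  | aaabbb => abbb => bb
  | abcbabcc => cbabcc => cbcc
  | bca => ca
  | bacb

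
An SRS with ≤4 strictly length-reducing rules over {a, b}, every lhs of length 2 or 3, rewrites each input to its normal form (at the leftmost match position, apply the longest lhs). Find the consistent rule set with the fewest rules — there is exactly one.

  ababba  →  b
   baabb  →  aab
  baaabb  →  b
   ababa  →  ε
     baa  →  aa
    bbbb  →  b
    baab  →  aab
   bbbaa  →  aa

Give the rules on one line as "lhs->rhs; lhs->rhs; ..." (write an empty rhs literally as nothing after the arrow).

aaa->; ba->a; bb->b; bba->ab

  | ababba => aabba => aaab => b
  | baabb => aabb => aab
  | baaabb => aaabb => bb => b
  | ababa => aaba => aaa => ε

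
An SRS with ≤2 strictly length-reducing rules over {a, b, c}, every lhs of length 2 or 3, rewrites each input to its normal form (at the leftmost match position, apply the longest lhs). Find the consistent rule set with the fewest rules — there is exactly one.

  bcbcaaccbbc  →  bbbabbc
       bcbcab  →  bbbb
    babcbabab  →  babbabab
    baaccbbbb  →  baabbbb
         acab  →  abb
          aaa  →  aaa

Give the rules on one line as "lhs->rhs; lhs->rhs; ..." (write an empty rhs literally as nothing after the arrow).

  | bcbcaaccbbc => bbcaaccbbc => bbbaccbbc => bbbacbbc => bbbabbc
  | bcbcab => bbcab => bbbb
  | babcbabab => babbabab
  | baaccbbbb => baacbbbb => baabbbb

ca->b; cb->b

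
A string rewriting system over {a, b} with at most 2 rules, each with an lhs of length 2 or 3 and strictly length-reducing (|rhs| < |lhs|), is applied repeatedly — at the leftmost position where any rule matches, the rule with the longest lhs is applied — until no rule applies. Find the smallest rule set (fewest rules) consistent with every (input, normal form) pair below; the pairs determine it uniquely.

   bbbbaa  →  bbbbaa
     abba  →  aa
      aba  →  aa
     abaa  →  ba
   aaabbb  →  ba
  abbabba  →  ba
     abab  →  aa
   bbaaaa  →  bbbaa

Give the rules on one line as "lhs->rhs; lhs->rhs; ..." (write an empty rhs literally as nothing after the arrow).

aaa->ba; ab->a

  | bbbbaa
  | abba => aba => aa
  | aba => aa
  | abaa => aaa => ba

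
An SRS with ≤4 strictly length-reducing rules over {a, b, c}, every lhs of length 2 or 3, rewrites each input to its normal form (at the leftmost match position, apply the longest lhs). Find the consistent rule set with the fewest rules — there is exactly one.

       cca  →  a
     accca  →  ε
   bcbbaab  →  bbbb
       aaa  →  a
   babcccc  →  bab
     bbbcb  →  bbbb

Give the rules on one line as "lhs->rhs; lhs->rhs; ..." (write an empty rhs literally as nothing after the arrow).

aa->; bc->b; ca->a

  | cca => ca => a
  | accca => acca => aca => aa => ε
  | bcbbaab => bbbaab => bbbb
  | aaa => a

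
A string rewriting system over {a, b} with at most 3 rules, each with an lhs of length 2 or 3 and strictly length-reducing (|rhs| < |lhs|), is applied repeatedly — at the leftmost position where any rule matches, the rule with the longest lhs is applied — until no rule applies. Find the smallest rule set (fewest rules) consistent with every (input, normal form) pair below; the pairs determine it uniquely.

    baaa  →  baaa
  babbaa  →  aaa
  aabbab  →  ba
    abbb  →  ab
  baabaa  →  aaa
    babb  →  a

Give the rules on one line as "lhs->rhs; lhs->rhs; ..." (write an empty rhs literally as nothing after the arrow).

aab->ba; bab->ab; bb->

  | baaa
  | babbaa => abbaa => aaa
  | aabbab => babab => abab => aab => ba
  | abbb => ab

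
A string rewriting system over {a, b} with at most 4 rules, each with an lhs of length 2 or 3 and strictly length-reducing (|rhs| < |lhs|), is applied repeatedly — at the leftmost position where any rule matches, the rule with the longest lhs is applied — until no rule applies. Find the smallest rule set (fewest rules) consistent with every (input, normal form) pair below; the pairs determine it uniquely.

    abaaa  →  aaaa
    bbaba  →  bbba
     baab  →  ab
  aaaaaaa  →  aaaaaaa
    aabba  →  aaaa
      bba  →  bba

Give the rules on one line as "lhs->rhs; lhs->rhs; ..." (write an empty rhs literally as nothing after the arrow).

aba->aa; abb->aa; baa->a; bab->bb

  | abaaa => aaaa
  | bbaba => bbba
  | baab => ab
  | aaaaaaa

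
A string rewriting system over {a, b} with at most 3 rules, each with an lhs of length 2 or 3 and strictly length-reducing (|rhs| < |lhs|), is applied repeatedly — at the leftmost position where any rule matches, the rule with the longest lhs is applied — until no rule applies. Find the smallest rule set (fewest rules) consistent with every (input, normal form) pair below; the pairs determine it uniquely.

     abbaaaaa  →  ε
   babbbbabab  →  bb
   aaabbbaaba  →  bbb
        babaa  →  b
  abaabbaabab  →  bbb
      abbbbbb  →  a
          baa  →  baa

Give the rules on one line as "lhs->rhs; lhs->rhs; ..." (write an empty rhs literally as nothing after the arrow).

  | abbaaaaa => abaaaaa => aaaaaa => aaa => ε
  | babbbbabab => babbbabab => babbabab => bababab => baabab => baaab => bb
  | aaabbbaaba => bbbaaba => bbbaaa => bbb
  | babaa => baaa => b

aaa->; ab->a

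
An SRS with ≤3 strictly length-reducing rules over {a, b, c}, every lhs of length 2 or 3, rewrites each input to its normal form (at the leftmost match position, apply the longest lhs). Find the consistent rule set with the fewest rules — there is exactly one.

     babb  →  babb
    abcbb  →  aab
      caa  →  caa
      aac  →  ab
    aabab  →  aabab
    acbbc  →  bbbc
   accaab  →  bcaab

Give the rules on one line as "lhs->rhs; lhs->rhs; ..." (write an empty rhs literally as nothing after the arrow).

  | babb
  | abcbb => aab
  | caa
  | aac => ab

ac->b; bcb->a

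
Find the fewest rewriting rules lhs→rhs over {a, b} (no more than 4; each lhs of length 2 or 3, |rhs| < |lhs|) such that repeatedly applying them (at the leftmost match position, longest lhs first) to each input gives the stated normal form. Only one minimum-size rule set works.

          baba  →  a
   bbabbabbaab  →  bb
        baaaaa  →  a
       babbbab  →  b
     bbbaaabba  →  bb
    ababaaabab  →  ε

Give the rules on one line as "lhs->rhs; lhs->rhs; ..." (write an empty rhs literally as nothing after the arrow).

aa->; ba->b; baa->; bab->

  | baba => a
  | bbabbabbaab => bbabbaab => bbaab => bb
  | baaaaa => aaa => a
  | babbbab => bbab => b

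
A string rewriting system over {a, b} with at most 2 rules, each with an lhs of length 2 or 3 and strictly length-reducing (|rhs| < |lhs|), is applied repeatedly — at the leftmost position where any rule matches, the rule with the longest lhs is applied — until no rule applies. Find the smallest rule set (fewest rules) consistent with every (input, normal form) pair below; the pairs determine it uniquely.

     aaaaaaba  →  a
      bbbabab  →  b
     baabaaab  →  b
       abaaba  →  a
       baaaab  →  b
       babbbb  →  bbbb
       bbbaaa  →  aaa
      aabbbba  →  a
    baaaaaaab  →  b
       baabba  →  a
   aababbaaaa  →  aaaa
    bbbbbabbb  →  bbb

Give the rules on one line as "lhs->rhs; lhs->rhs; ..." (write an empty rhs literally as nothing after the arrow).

ab->b; ba->a

  | aaaaaaba => aaaaaba => aaaaba => aaaba => aaba => aba => ba => a
  | bbbabab => bbabab => babab => abab => bab => ab => b
  | baabaaab => aabaaab => abaaab => baaab => aaab => aab => ab => b
  | abaaba => baaba => aaba => aba => ba => a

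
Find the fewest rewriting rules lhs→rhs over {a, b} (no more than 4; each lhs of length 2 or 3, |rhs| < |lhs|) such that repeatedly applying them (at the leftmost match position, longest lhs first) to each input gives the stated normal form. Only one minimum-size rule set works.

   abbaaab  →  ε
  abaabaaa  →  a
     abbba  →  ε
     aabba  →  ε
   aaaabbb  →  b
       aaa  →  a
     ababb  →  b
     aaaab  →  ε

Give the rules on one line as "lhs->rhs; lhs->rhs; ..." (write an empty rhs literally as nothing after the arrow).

  | abbaaab => baaab => aab => ab => ε
  | abaabaaa => aabaaa => abaaa => aaa => aa => a
  | abbba => bba => ba => ε
  | aabba => abba => ba => ε

aa->a; ab->; ba->; bb->b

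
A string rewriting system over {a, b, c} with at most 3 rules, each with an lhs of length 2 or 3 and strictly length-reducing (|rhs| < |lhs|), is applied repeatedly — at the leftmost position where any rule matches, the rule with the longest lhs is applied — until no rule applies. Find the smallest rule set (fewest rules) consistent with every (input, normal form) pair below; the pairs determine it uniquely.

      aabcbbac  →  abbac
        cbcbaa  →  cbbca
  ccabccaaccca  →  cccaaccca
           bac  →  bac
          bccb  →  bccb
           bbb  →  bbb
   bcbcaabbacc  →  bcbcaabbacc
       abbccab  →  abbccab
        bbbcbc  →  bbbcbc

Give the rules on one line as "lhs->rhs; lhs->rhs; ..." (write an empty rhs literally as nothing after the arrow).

abc->; cba->bc

  | aabcbbac => abbac
  | cbcbaa => cbbca
  | ccabccaaccca => cccaaccca
  | bac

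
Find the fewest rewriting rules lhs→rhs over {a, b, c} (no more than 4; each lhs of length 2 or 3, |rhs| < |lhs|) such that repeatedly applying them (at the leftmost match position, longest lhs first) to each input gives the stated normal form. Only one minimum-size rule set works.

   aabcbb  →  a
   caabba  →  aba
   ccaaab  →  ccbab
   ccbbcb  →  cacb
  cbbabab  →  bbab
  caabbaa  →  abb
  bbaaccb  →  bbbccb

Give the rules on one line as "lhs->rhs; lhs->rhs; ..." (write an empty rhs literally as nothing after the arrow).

  | aabcbb => bbcbb => bcbb => cbb => a
  | caabba => cbbba => aba
  | ccaaab => ccbab
  | ccbbcb => cacb

aa->b; bcb->cb; cbb->a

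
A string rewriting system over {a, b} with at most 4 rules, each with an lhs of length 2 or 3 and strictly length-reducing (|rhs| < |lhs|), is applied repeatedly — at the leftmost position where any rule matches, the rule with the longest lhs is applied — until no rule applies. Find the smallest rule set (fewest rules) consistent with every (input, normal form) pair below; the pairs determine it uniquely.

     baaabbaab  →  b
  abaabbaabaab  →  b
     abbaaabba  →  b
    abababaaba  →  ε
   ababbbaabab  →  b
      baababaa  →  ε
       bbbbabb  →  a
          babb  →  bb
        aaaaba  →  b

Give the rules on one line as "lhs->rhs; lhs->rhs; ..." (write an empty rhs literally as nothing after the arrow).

ab->b; aba->b; ba->; bbb->a

  | baaabbaab => aabbaab => abbaab => bbaab => bab => b
  | abaabbaabaab => babbaabaab => bbaabaab => babaab => baab => ab => b
  | abbaaabba => bbaaabba => baabba => abba => bba => b
  | abababaaba => bbabaaba => bbaaba => baba => ba => ε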